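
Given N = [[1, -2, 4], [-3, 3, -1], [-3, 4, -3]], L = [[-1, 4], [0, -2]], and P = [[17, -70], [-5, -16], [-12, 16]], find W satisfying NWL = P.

Isolating W: multiply by N⁻¹ from the left and L⁻¹ from the right, so W = N⁻¹PL⁻¹.
det N = -5, so N⁻¹ = [[1, -2, 2], [6/5, -9/5, 11/5], [3/5, -2/5, 3/5]].
det L = 2; the adjugate gives L⁻¹ = [[-1, -2], [0, -1/2]].
N⁻¹P = [[3, -6], [3, -20], [5, -26]].
W = (N⁻¹P)L⁻¹ = [[-3, -3], [-3, 4], [-5, 3]].

W = [[-3, -3], [-3, 4], [-5, 3]]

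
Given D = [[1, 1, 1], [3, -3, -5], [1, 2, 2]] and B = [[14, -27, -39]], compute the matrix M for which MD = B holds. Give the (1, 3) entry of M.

D is on the right of M, so right-multiply by D⁻¹: M = BD⁻¹.
det D = 2; the adjugate gives D⁻¹ = [[2, 0, -1], [-11/2, 1/2, 4], [9/2, -1/2, -3]].
M = BD⁻¹ = [[14, -27, -39]] · [[2, 0, -1], [-11/2, 1/2, 4], [9/2, -1/2, -3]] = [[1, 6, -5]].

-5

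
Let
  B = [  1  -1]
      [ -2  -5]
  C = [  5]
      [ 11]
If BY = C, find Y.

B is on the left of Y, so left-multiply by B⁻¹: Y = B⁻¹C.
B has determinant -7; B⁻¹ = [[5/7, -1/7], [-2/7, -1/7]].
Y = B⁻¹C = [[5/7, -1/7], [-2/7, -1/7]] · [[5], [11]] = [[2], [-3]].

Y = [[2], [-3]]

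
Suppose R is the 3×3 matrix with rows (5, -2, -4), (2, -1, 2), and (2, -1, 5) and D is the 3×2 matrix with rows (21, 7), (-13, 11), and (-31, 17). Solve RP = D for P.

P = [[-1, 1], [-1, -5], [-6, 2]]

Left-multiplying both sides by R⁻¹ gives P = R⁻¹D.
R has determinant -3; R⁻¹ = [[1, -14/3, 8/3], [2, -11, 6], [0, -1/3, 1/3]].
P = R⁻¹D = [[1, -14/3, 8/3], [2, -11, 6], [0, -1/3, 1/3]] · [[21, 7], [-13, 11], [-31, 17]] = [[-1, 1], [-1, -5], [-6, 2]].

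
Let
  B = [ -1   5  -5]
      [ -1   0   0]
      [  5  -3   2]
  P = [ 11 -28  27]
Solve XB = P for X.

X = [[-5, -1, 1]]

Since B sits to the right of X, X = PB⁻¹.
det B = -5; the adjugate gives B⁻¹ = [[0, -1, 0], [-2/5, -23/5, -1], [-3/5, -22/5, -1]].
X = PB⁻¹ = [[11, -28, 27]] · [[0, -1, 0], [-2/5, -23/5, -1], [-3/5, -22/5, -1]] = [[-5, -1, 1]].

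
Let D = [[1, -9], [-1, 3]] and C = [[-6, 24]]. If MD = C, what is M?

Since D sits to the right of M, M = CD⁻¹.
det D = -6; the adjugate gives D⁻¹ = [[-1/2, -3/2], [-1/6, -1/6]].
M = CD⁻¹ = [[-6, 24]] · [[-1/2, -3/2], [-1/6, -1/6]] = [[-1, 5]].

M = [[-1, 5]]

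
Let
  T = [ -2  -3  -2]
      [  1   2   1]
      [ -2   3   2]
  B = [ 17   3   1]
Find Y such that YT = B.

Y = [[-3, 3, -4]]

T is on the right of Y, so right-multiply by T⁻¹: Y = BT⁻¹.
det T = -4; the adjugate gives T⁻¹ = [[-1/4, 0, -1/4], [1, 2, 0], [-7/4, -3, 1/4]].
Y = BT⁻¹ = [[17, 3, 1]] · [[-1/4, 0, -1/4], [1, 2, 0], [-7/4, -3, 1/4]] = [[-3, 3, -4]].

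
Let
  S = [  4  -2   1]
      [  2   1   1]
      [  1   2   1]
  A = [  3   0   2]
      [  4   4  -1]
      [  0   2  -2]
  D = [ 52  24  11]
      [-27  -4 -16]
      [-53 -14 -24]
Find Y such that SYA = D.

Left-multiply by S⁻¹ and right-multiply by A⁻¹: Y = S⁻¹DA⁻¹.
S has determinant 1; S⁻¹ = [[-1, 4, -3], [-1, 3, -2], [3, -10, 8]].
A has determinant -2; A⁻¹ = [[3, -2, 4], [-4, 3, -11/2], [-4, 3, -6]].
S⁻¹D = [[-1, 2, -3], [-27, -8, -11], [2, 0, 1]].
Y = (S⁻¹D)A⁻¹ = [[1, -1, 3], [-5, -3, 2], [2, -1, 2]].

Y = [[1, -1, 3], [-5, -3, 2], [2, -1, 2]]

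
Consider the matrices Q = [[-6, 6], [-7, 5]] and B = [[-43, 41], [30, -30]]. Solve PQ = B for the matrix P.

P = [[6, 1], [-5, 0]]

Q is on the right of P, so right-multiply by Q⁻¹: P = BQ⁻¹.
det Q = 12; the adjugate gives Q⁻¹ = [[5/12, -1/2], [7/12, -1/2]].
P = BQ⁻¹ = [[-43, 41], [30, -30]] · [[5/12, -1/2], [7/12, -1/2]] = [[6, 1], [-5, 0]].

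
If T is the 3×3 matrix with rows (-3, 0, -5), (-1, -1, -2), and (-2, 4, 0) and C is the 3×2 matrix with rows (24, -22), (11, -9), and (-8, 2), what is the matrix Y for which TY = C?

Left-multiplying both sides by T⁻¹ gives Y = T⁻¹C.
T has determinant 6; T⁻¹ = [[4/3, -10/3, -5/6], [2/3, -5/3, -1/6], [-1, 2, 1/2]].
Y = T⁻¹C = [[4/3, -10/3, -5/6], [2/3, -5/3, -1/6], [-1, 2, 1/2]] · [[24, -22], [11, -9], [-8, 2]] = [[2, -1], [-1, 0], [-6, 5]].

Y = [[2, -1], [-1, 0], [-6, 5]]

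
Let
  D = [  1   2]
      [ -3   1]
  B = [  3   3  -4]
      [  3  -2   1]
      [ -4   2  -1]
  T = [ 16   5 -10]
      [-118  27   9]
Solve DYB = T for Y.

Y = [[3, 5, -3], [0, -2, 1]]

Isolating Y: multiply by D⁻¹ from the left and B⁻¹ from the right, so Y = D⁻¹TB⁻¹.
det D = 7, so D⁻¹ = [[1/7, -2/7], [3/7, 1/7]].
B has determinant 5; B⁻¹ = [[0, -1, -1], [-1/5, -19/5, -3], [-2/5, -18/5, -3]].
D⁻¹T = [[36, -7, -4], [-10, 6, -3]].
Y = (D⁻¹T)B⁻¹ = [[3, 5, -3], [0, -2, 1]].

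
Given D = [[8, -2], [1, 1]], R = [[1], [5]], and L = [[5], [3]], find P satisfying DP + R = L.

P = [[0], [-2]]

DP = L − R = [[4], [-2]].
Since D multiplies P on the left, P = D⁻¹(L − R).
D has determinant 10; D⁻¹ = [[1/10, 1/5], [-1/10, 4/5]].
P = D⁻¹(L − R) = [[0], [-2]].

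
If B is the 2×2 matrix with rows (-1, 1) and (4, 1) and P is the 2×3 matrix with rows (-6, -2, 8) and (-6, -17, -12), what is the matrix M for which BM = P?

B is on the left of M, so left-multiply by B⁻¹: M = B⁻¹P.
det B = -5; the adjugate gives B⁻¹ = [[-1/5, 1/5], [4/5, 1/5]].
M = B⁻¹P = [[-1/5, 1/5], [4/5, 1/5]] · [[-6, -2, 8], [-6, -17, -12]] = [[0, -3, -4], [-6, -5, 4]].

M = [[0, -3, -4], [-6, -5, 4]]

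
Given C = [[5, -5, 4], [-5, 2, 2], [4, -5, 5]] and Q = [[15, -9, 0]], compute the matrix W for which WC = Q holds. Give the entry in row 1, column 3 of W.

Since C sits to the right of W, W = QC⁻¹.
det C = 3, so C⁻¹ = [[20/3, 5/3, -6], [11, 3, -10], [17/3, 5/3, -5]].
W = QC⁻¹ = [[15, -9, 0]] · [[20/3, 5/3, -6], [11, 3, -10], [17/3, 5/3, -5]] = [[1, -2, 0]].

0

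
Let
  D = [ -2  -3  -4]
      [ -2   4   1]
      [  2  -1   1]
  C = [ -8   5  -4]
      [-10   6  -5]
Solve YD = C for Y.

Y = [[2, 3, 1], [2, 3, 0]]

Right-multiplying both sides by D⁻¹ gives Y = CD⁻¹.
det D = 2, so D⁻¹ = [[5/2, 7/2, 13/2], [2, 3, 5], [-3, -4, -7]].
Y = CD⁻¹ = [[-8, 5, -4], [-10, 6, -5]] · [[5/2, 7/2, 13/2], [2, 3, 5], [-3, -4, -7]] = [[2, 3, 1], [2, 3, 0]].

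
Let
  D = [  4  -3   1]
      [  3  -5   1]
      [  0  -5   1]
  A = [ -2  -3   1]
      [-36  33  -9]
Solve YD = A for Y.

Since D sits to the right of Y, Y = AD⁻¹.
D has determinant -6; D⁻¹ = [[0, 1/3, -1/3], [1/2, -2/3, 1/6], [5/2, -10/3, 11/6]].
Y = AD⁻¹ = [[-2, -3, 1], [-36, 33, -9]] · [[0, 1/3, -1/3], [1/2, -2/3, 1/6], [5/2, -10/3, 11/6]] = [[1, -2, 2], [-6, -4, 1]].

Y = [[1, -2, 2], [-6, -4, 1]]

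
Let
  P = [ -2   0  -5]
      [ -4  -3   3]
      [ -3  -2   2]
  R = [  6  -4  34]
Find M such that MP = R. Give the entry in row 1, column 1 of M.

Since P sits to the right of M, M = RP⁻¹.
det P = 5; the adjugate gives P⁻¹ = [[0, 2, -3], [-1/5, -19/5, 26/5], [-1/5, -4/5, 6/5]].
M = RP⁻¹ = [[6, -4, 34]] · [[0, 2, -3], [-1/5, -19/5, 26/5], [-1/5, -4/5, 6/5]] = [[-6, 0, 2]].

-6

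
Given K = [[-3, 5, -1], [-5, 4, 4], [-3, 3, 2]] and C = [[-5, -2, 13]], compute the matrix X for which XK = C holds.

Since K sits to the right of X, X = CK⁻¹.
det K = 5; the adjugate gives K⁻¹ = [[-4/5, -13/5, 24/5], [-2/5, -9/5, 17/5], [-3/5, -6/5, 13/5]].
X = CK⁻¹ = [[-5, -2, 13]] · [[-4/5, -13/5, 24/5], [-2/5, -9/5, 17/5], [-3/5, -6/5, 13/5]] = [[-3, 1, 3]].

X = [[-3, 1, 3]]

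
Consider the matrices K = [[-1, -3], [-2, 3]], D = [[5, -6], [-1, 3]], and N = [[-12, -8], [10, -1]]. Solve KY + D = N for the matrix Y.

KY = N − D = [[-17, -2], [11, -4]].
K is on the left of Y, so left-multiply by K⁻¹: Y = K⁻¹(N − D).
K has determinant -9; K⁻¹ = [[-1/3, -1/3], [-2/9, 1/9]].
Y = K⁻¹(N − D) = [[2, 2], [5, 0]].

Y = [[2, 2], [5, 0]]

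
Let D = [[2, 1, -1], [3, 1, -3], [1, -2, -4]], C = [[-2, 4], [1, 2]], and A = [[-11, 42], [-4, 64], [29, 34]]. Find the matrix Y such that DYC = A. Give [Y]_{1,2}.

Y = D⁻¹AC⁻¹ (apply D⁻¹ on the left and C⁻¹ on the right).
det D = -4, so D⁻¹ = [[5/2, -3/2, 1/2], [-9/4, 7/4, -3/4], [7/4, -5/4, 1/4]].
det C = -8, so C⁻¹ = [[-1/4, 1/2], [1/8, 1/4]].
D⁻¹A = [[-7, 26], [-4, -8], [-7, 2]].
Y = (D⁻¹A)C⁻¹ = [[5, 3], [0, -4], [2, -3]].

3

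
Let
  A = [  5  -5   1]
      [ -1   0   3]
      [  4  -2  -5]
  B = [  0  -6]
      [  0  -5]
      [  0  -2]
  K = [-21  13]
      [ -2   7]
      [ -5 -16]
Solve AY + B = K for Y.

Y = [[-1, 0], [3, -3], [-1, 4]]

AY = K − B = [[-21, 19], [-2, 12], [-5, -14]].
Left-multiplying both sides by A⁻¹ gives Y = A⁻¹(K − B).
A has determinant -3; A⁻¹ = [[-2, 9, 5], [-7/3, 29/3, 16/3], [-2/3, 10/3, 5/3]].
Y = A⁻¹(K − B) = [[-1, 0], [3, -3], [-1, 4]].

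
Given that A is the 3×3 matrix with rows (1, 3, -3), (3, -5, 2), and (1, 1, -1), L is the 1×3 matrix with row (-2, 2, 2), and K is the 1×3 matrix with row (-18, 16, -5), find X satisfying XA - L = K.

X = [[-1, -5, -4]]

XA = K + L = [[-20, 18, -3]].
A is on the right of X, so right-multiply by A⁻¹: X = (K + L)A⁻¹.
A has determinant -6; A⁻¹ = [[-1/2, 0, 3/2], [-5/6, -1/3, 11/6], [-4/3, -1/3, 7/3]].
X = (K + L)A⁻¹ = [[-1, -5, -4]].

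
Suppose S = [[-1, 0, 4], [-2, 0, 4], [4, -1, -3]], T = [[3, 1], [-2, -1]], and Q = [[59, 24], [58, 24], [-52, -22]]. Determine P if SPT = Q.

P = S⁻¹QT⁻¹ (apply S⁻¹ on the left and T⁻¹ on the right).
S has determinant 4; S⁻¹ = [[1, -1, 0], [5/2, -13/4, -1], [1/2, -1/4, 0]].
det T = -1, so T⁻¹ = [[1, 1], [-2, -3]].
S⁻¹Q = [[1, 0], [11, 4], [15, 6]].
P = (S⁻¹Q)T⁻¹ = [[1, 1], [3, -1], [3, -3]].

P = [[1, 1], [3, -1], [3, -3]]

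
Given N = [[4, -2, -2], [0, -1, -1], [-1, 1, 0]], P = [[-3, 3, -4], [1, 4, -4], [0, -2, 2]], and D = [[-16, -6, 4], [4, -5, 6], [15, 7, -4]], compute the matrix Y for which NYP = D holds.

Y = [[1, -3, -5], [-2, 3, -1], [3, -4, -2]]

Left-multiply by N⁻¹ and right-multiply by P⁻¹: Y = N⁻¹DP⁻¹.
det N = 4, so N⁻¹ = [[1/4, -1/2, 0], [1/4, -1/2, 1], [-1/4, -1/2, -1]].
det P = 2; the adjugate gives P⁻¹ = [[0, 1, 2], [-1, -3, -8], [-1, -3, -15/2]].
N⁻¹D = [[-6, 1, -2], [9, 8, -6], [-13, -3, 0]].
Y = (N⁻¹D)P⁻¹ = [[1, -3, -5], [-2, 3, -1], [3, -4, -2]].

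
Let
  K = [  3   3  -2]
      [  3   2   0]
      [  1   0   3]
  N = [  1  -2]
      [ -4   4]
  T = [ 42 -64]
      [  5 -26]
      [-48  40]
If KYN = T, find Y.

Y = [[5, 2], [3, -1], [1, 4]]

Y = K⁻¹TN⁻¹ (apply K⁻¹ on the left and N⁻¹ on the right).
K has determinant -5; K⁻¹ = [[-6/5, 9/5, -4/5], [9/5, -11/5, 6/5], [2/5, -3/5, 3/5]].
det N = -4, so N⁻¹ = [[-1, -1/2], [-1, -1/4]].
K⁻¹T = [[-3, -2], [7, -10], [-15, 14]].
Y = (K⁻¹T)N⁻¹ = [[5, 2], [3, -1], [1, 4]].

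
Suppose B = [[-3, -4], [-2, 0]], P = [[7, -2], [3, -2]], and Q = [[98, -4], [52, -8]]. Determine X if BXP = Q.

X = B⁻¹QP⁻¹ (apply B⁻¹ on the left and P⁻¹ on the right).
det B = -8, so B⁻¹ = [[0, -1/2], [-1/4, 3/8]].
det P = -8; the adjugate gives P⁻¹ = [[1/4, -1/4], [3/8, -7/8]].
B⁻¹Q = [[-26, 4], [-5, -2]].
X = (B⁻¹Q)P⁻¹ = [[-5, 3], [-2, 3]].

X = [[-5, 3], [-2, 3]]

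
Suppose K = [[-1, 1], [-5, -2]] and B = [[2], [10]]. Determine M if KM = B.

Since K multiplies M on the left, M = K⁻¹B.
K has determinant 7; K⁻¹ = [[-2/7, -1/7], [5/7, -1/7]].
M = K⁻¹B = [[-2/7, -1/7], [5/7, -1/7]] · [[2], [10]] = [[-2], [0]].

M = [[-2], [0]]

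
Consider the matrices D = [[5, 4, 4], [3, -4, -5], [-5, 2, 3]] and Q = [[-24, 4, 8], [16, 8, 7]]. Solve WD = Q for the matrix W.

Right-multiplying both sides by D⁻¹ gives W = QD⁻¹.
D has determinant -2; D⁻¹ = [[1, 2, 2], [-8, -35/2, -37/2], [7, 15, 16]].
W = QD⁻¹ = [[-24, 4, 8], [16, 8, 7]] · [[1, 2, 2], [-8, -35/2, -37/2], [7, 15, 16]] = [[0, 2, 6], [1, -3, -4]].

W = [[0, 2, 6], [1, -3, -4]]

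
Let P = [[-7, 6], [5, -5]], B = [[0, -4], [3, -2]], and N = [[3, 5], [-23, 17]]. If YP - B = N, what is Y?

YP = N + B = [[3, 1], [-20, 15]].
Right-multiplying both sides by P⁻¹ gives Y = (N + B)P⁻¹.
P has determinant 5; P⁻¹ = [[-1, -6/5], [-1, -7/5]].
Y = (N + B)P⁻¹ = [[-4, -5], [5, 3]].

Y = [[-4, -5], [5, 3]]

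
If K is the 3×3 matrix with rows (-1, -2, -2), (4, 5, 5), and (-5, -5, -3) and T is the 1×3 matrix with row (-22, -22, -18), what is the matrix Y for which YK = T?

Y = [[-4, -4, 2]]

K is on the right of Y, so right-multiply by K⁻¹: Y = TK⁻¹.
det K = 6, so K⁻¹ = [[5/3, 2/3, 0], [-13/6, -7/6, -1/2], [5/6, 5/6, 1/2]].
Y = TK⁻¹ = [[-22, -22, -18]] · [[5/3, 2/3, 0], [-13/6, -7/6, -1/2], [5/6, 5/6, 1/2]] = [[-4, -4, 2]].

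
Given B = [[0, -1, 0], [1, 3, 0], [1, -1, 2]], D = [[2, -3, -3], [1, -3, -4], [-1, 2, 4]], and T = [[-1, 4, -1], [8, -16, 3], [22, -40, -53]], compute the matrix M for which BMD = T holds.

M = [[4, -2, 1], [1, 3, 4], [2, 4, -1]]

Isolating M: multiply by B⁻¹ from the left and D⁻¹ from the right, so M = B⁻¹TD⁻¹.
B has determinant 2; B⁻¹ = [[3, 1, 0], [-1, 0, 0], [-2, -1/2, 1/2]].
D has determinant -5; D⁻¹ = [[4/5, -6/5, -3/5], [0, -1, -1], [1/5, 1/5, 3/5]].
B⁻¹T = [[5, -4, 0], [1, -4, 1], [9, -20, -26]].
M = (B⁻¹T)D⁻¹ = [[4, -2, 1], [1, 3, 4], [2, 4, -1]].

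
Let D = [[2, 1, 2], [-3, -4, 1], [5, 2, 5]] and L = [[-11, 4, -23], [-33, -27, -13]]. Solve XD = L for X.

X = [[0, -3, -4], [1, 5, -4]]

D is on the right of X, so right-multiply by D⁻¹: X = LD⁻¹.
det D = 4, so D⁻¹ = [[-11/2, -1/4, 9/4], [5, 0, -2], [7/2, 1/4, -5/4]].
X = LD⁻¹ = [[-11, 4, -23], [-33, -27, -13]] · [[-11/2, -1/4, 9/4], [5, 0, -2], [7/2, 1/4, -5/4]] = [[0, -3, -4], [1, 5, -4]].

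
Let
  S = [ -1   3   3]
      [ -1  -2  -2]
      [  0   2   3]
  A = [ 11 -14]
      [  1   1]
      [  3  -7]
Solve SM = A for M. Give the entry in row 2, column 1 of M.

Since S multiplies M on the left, M = S⁻¹A.
det S = 5; the adjugate gives S⁻¹ = [[-2/5, -3/5, 0], [3/5, -3/5, -1], [-2/5, 2/5, 1]].
M = S⁻¹A = [[-2/5, -3/5, 0], [3/5, -3/5, -1], [-2/5, 2/5, 1]] · [[11, -14], [1, 1], [3, -7]] = [[-5, 5], [3, -2], [-1, -1]].

3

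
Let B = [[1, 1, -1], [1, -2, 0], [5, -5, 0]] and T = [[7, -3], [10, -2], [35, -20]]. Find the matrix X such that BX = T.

X = [[4, -6], [-3, -2], [-6, -5]]

Since B multiplies X on the left, X = B⁻¹T.
det B = -5, so B⁻¹ = [[0, -1, 2/5], [0, -1, 1/5], [-1, -2, 3/5]].
X = B⁻¹T = [[0, -1, 2/5], [0, -1, 1/5], [-1, -2, 3/5]] · [[7, -3], [10, -2], [35, -20]] = [[4, -6], [-3, -2], [-6, -5]].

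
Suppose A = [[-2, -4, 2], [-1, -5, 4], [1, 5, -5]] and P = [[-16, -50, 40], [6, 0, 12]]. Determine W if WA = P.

A is on the right of W, so right-multiply by A⁻¹: W = PA⁻¹.
det A = -6, so A⁻¹ = [[-5/6, 5/3, 1], [1/6, -4/3, -1], [0, -1, -1]].
W = PA⁻¹ = [[-16, -50, 40], [6, 0, 12]] · [[-5/6, 5/3, 1], [1/6, -4/3, -1], [0, -1, -1]] = [[5, 0, -6], [-5, -2, -6]].

W = [[5, 0, -6], [-5, -2, -6]]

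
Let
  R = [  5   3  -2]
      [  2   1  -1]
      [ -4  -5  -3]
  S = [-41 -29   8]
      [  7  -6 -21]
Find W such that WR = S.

W = [[-5, -4, 2], [5, -1, 4]]

Since R sits to the right of W, W = SR⁻¹.
det R = 2; the adjugate gives R⁻¹ = [[-4, 19/2, -1/2], [5, -23/2, 1/2], [-3, 13/2, -1/2]].
W = SR⁻¹ = [[-41, -29, 8], [7, -6, -21]] · [[-4, 19/2, -1/2], [5, -23/2, 1/2], [-3, 13/2, -1/2]] = [[-5, -4, 2], [5, -1, 4]].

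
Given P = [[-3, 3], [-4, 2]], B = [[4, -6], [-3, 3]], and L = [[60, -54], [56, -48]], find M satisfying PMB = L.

M = [[1, 4], [0, -4]]

M = P⁻¹LB⁻¹ (apply P⁻¹ on the left and B⁻¹ on the right).
det P = 6, so P⁻¹ = [[1/3, -1/2], [2/3, -1/2]].
det B = -6; the adjugate gives B⁻¹ = [[-1/2, -1], [-1/2, -2/3]].
P⁻¹L = [[-8, 6], [12, -12]].
M = (P⁻¹L)B⁻¹ = [[1, 4], [0, -4]].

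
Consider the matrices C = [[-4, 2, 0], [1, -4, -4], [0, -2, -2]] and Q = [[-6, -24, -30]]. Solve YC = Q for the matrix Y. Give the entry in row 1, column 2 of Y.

6

C is on the right of Y, so right-multiply by C⁻¹: Y = QC⁻¹.
det C = 4, so C⁻¹ = [[0, 1, -2], [1/2, 2, -4], [-1/2, -2, 7/2]].
Y = QC⁻¹ = [[-6, -24, -30]] · [[0, 1, -2], [1/2, 2, -4], [-1/2, -2, 7/2]] = [[3, 6, 3]].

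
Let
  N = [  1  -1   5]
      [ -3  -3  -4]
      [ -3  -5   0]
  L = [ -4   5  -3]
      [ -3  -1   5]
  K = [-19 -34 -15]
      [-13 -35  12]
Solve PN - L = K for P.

PN = K + L = [[-23, -29, -18], [-16, -36, 17]].
Right-multiplying both sides by N⁻¹ gives P = (K + L)N⁻¹.
det N = -2, so N⁻¹ = [[10, 25/2, -19/2], [-6, -15/2, 11/2], [-3, -4, 3]].
P = (K + L)N⁻¹ = [[-2, 2, 5], [5, 2, 5]].

P = [[-2, 2, 5], [5, 2, 5]]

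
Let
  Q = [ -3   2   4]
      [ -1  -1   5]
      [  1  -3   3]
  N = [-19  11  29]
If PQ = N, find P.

P = [[6, 1, 0]]

Q is on the right of P, so right-multiply by Q⁻¹: P = NQ⁻¹.
det Q = -4; the adjugate gives Q⁻¹ = [[-3, 9/2, -7/2], [-2, 13/4, -11/4], [-1, 7/4, -5/4]].
P = NQ⁻¹ = [[-19, 11, 29]] · [[-3, 9/2, -7/2], [-2, 13/4, -11/4], [-1, 7/4, -5/4]] = [[6, 1, 0]].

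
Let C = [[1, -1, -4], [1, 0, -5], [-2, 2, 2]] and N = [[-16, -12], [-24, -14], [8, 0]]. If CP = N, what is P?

Since C multiplies P on the left, P = C⁻¹N.
C has determinant -6; C⁻¹ = [[-5/3, 1, -5/6], [-4/3, 1, -1/6], [-1/3, 0, -1/6]].
P = C⁻¹N = [[-5/3, 1, -5/6], [-4/3, 1, -1/6], [-1/3, 0, -1/6]] · [[-16, -12], [-24, -14], [8, 0]] = [[-4, 6], [-4, 2], [4, 4]].

P = [[-4, 6], [-4, 2], [4, 4]]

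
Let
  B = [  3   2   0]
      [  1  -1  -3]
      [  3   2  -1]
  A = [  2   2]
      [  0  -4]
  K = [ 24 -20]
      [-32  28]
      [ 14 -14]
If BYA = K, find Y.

Y = [[2, 1], [3, 4], [5, 4]]

Left-multiply by B⁻¹ and right-multiply by A⁻¹: Y = B⁻¹KA⁻¹.
B has determinant 5; B⁻¹ = [[7/5, 2/5, -6/5], [-8/5, -3/5, 9/5], [1, 0, -1]].
det A = -8, so A⁻¹ = [[1/2, 1/4], [0, -1/4]].
B⁻¹K = [[4, 0], [6, -10], [10, -6]].
Y = (B⁻¹K)A⁻¹ = [[2, 1], [3, 4], [5, 4]].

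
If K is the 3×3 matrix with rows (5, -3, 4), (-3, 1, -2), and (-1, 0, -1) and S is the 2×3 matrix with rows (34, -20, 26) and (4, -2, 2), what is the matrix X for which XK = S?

Right-multiplying both sides by K⁻¹ gives X = SK⁻¹.
det K = 2, so K⁻¹ = [[-1/2, -3/2, 1], [-1/2, -1/2, -1], [1/2, 3/2, -2]].
X = SK⁻¹ = [[34, -20, 26], [4, -2, 2]] · [[-1/2, -3/2, 1], [-1/2, -1/2, -1], [1/2, 3/2, -2]] = [[6, -2, 2], [0, -2, 2]].

X = [[6, -2, 2], [0, -2, 2]]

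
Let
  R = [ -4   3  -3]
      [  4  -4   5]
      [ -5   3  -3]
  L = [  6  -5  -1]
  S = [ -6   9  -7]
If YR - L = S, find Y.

YR = S + L = [[0, 4, -8]].
Right-multiplying both sides by R⁻¹ gives Y = (S + L)R⁻¹.
det R = -3, so R⁻¹ = [[1, 0, -1], [13/3, 1, -8/3], [8/3, 1, -4/3]].
Y = (S + L)R⁻¹ = [[-4, -4, 0]].

Y = [[-4, -4, 0]]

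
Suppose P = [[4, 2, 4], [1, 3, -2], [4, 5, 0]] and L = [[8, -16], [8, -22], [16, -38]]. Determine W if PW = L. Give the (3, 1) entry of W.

Left-multiplying both sides by P⁻¹ gives W = P⁻¹L.
det P = -4, so P⁻¹ = [[-5/2, -5, 4], [2, 4, -3], [7/4, 3, -5/2]].
W = P⁻¹L = [[-5/2, -5, 4], [2, 4, -3], [7/4, 3, -5/2]] · [[8, -16], [8, -22], [16, -38]] = [[4, -2], [0, -6], [-2, 1]].

-2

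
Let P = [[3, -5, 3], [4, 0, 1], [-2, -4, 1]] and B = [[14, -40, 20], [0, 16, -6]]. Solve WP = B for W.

Right-multiplying both sides by P⁻¹ gives W = BP⁻¹.
det P = -6, so P⁻¹ = [[-2/3, 7/6, 5/6], [1, -3/2, -3/2], [8/3, -11/3, -10/3]].
W = BP⁻¹ = [[14, -40, 20], [0, 16, -6]] · [[-2/3, 7/6, 5/6], [1, -3/2, -3/2], [8/3, -11/3, -10/3]] = [[4, 3, 5], [0, -2, -4]].

W = [[4, 3, 5], [0, -2, -4]]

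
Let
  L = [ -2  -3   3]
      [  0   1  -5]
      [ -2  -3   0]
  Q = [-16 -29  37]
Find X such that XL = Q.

L is on the right of X, so right-multiply by L⁻¹: X = QL⁻¹.
L has determinant 6; L⁻¹ = [[-5/2, -3/2, 2], [5/3, 1, -5/3], [1/3, 0, -1/3]].
X = QL⁻¹ = [[-16, -29, 37]] · [[-5/2, -3/2, 2], [5/3, 1, -5/3], [1/3, 0, -1/3]] = [[4, -5, 4]].

X = [[4, -5, 4]]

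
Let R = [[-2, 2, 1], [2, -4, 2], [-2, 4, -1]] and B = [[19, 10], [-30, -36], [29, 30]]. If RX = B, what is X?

X = [[-6, -4], [4, 4], [-1, -6]]

Left-multiplying both sides by R⁻¹ gives X = R⁻¹B.
R has determinant 4; R⁻¹ = [[-1, 3/2, 2], [-1/2, 1, 3/2], [0, 1, 1]].
X = R⁻¹B = [[-1, 3/2, 2], [-1/2, 1, 3/2], [0, 1, 1]] · [[19, 10], [-30, -36], [29, 30]] = [[-6, -4], [4, 4], [-1, -6]].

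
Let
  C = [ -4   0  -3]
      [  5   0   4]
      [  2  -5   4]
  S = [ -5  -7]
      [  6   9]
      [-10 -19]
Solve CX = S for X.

X = [[2, 1], [2, 5], [-1, 1]]

C is on the left of X, so left-multiply by C⁻¹: X = C⁻¹S.
det C = -5; the adjugate gives C⁻¹ = [[-4, -3, 0], [12/5, 2, -1/5], [5, 4, 0]].
X = C⁻¹S = [[-4, -3, 0], [12/5, 2, -1/5], [5, 4, 0]] · [[-5, -7], [6, 9], [-10, -19]] = [[2, 1], [2, 5], [-1, 1]].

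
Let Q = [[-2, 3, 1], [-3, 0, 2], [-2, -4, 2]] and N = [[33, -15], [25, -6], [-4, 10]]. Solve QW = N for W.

W = [[-5, 0], [6, -4], [5, -3]]

Since Q multiplies W on the left, W = Q⁻¹N.
det Q = 2, so Q⁻¹ = [[4, -5, 3], [1, -1, 1/2], [6, -7, 9/2]].
W = Q⁻¹N = [[4, -5, 3], [1, -1, 1/2], [6, -7, 9/2]] · [[33, -15], [25, -6], [-4, 10]] = [[-5, 0], [6, -4], [5, -3]].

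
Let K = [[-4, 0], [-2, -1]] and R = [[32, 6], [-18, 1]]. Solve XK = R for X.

K is on the right of X, so right-multiply by K⁻¹: X = RK⁻¹.
det K = 4; the adjugate gives K⁻¹ = [[-1/4, 0], [1/2, -1]].
X = RK⁻¹ = [[32, 6], [-18, 1]] · [[-1/4, 0], [1/2, -1]] = [[-5, -6], [5, -1]].

X = [[-5, -6], [5, -1]]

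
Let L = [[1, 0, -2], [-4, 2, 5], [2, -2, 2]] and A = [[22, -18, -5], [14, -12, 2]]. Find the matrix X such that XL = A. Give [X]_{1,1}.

-6

Since L sits to the right of X, X = AL⁻¹.
det L = 6; the adjugate gives L⁻¹ = [[7/3, 2/3, 2/3], [3, 1, 1/2], [2/3, 1/3, 1/3]].
X = AL⁻¹ = [[22, -18, -5], [14, -12, 2]] · [[7/3, 2/3, 2/3], [3, 1, 1/2], [2/3, 1/3, 1/3]] = [[-6, -5, 4], [-2, -2, 4]].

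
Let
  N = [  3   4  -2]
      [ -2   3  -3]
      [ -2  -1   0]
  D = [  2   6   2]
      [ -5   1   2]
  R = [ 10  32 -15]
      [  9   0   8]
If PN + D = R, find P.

P = [[4, 3, -1], [0, -2, -5]]

PN = R − D = [[8, 26, -17], [14, -1, 6]].
Right-multiplying both sides by N⁻¹ gives P = (R − D)N⁻¹.
N has determinant -1; N⁻¹ = [[3, -2, 6], [-6, 4, -13], [-8, 5, -17]].
P = (R − D)N⁻¹ = [[4, 3, -1], [0, -2, -5]].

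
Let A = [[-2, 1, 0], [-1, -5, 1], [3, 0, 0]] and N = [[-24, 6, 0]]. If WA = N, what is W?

W = [[6, 0, -4]]

Since A sits to the right of W, W = NA⁻¹.
A has determinant 3; A⁻¹ = [[0, 0, 1/3], [1, 0, 2/3], [5, 1, 11/3]].
W = NA⁻¹ = [[-24, 6, 0]] · [[0, 0, 1/3], [1, 0, 2/3], [5, 1, 11/3]] = [[6, 0, -4]].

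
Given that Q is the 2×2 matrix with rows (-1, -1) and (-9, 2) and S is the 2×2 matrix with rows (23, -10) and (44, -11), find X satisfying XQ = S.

Right-multiplying both sides by Q⁻¹ gives X = SQ⁻¹.
det Q = -11, so Q⁻¹ = [[-2/11, -1/11], [-9/11, 1/11]].
X = SQ⁻¹ = [[23, -10], [44, -11]] · [[-2/11, -1/11], [-9/11, 1/11]] = [[4, -3], [1, -5]].

X = [[4, -3], [1, -5]]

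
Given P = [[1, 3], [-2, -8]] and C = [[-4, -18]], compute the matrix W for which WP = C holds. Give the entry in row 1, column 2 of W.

3

Since P sits to the right of W, W = CP⁻¹.
P has determinant -2; P⁻¹ = [[4, 3/2], [-1, -1/2]].
W = CP⁻¹ = [[-4, -18]] · [[4, 3/2], [-1, -1/2]] = [[2, 3]].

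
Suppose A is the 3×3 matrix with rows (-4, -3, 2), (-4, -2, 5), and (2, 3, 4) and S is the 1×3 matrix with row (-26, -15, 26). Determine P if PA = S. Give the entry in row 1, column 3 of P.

A is on the right of P, so right-multiply by A⁻¹: P = SA⁻¹.
det A = -2; the adjugate gives A⁻¹ = [[23/2, -9, 11/2], [-13, 10, -6], [4, -3, 2]].
P = SA⁻¹ = [[-26, -15, 26]] · [[23/2, -9, 11/2], [-13, 10, -6], [4, -3, 2]] = [[0, 6, -1]].

-1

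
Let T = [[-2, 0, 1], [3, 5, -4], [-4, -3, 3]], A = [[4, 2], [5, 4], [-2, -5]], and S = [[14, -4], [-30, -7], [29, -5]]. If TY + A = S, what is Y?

TY = S − A = [[10, -6], [-35, -11], [31, 0]].
Since T multiplies Y on the left, Y = T⁻¹(S − A).
det T = 5, so T⁻¹ = [[3/5, -3/5, -1], [7/5, -2/5, -1], [11/5, -6/5, -2]].
Y = T⁻¹(S − A) = [[-4, 3], [-3, -4], [2, 0]].

Y = [[-4, 3], [-3, -4], [2, 0]]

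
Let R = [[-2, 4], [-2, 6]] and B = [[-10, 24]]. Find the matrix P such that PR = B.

Right-multiplying both sides by R⁻¹ gives P = BR⁻¹.
R has determinant -4; R⁻¹ = [[-3/2, 1], [-1/2, 1/2]].
P = BR⁻¹ = [[-10, 24]] · [[-3/2, 1], [-1/2, 1/2]] = [[3, 2]].

P = [[3, 2]]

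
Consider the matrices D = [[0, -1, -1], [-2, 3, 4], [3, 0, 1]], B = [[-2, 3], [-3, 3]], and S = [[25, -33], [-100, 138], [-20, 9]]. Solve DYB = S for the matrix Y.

Y = D⁻¹SB⁻¹ (apply D⁻¹ on the left and B⁻¹ on the right).
det D = -5, so D⁻¹ = [[-3/5, -1/5, 1/5], [-14/5, -3/5, -2/5], [9/5, 3/5, 2/5]].
det B = 3; the adjugate gives B⁻¹ = [[1, -1], [1, -2/3]].
D⁻¹S = [[1, -6], [-2, 6], [-23, 27]].
Y = (D⁻¹S)B⁻¹ = [[-5, 3], [4, -2], [4, 5]].

Y = [[-5, 3], [4, -2], [4, 5]]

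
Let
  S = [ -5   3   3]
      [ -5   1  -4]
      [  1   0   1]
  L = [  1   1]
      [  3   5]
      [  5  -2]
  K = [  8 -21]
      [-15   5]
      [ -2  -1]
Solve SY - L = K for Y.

Y = [[0, 1], [0, -1], [3, -4]]

SY = K + L = [[9, -20], [-12, 10], [3, -3]].
Left-multiplying both sides by S⁻¹ gives Y = S⁻¹(K + L).
S has determinant -5; S⁻¹ = [[-1/5, 3/5, 3], [-1/5, 8/5, 7], [1/5, -3/5, -2]].
Y = S⁻¹(K + L) = [[0, 1], [0, -1], [3, -4]].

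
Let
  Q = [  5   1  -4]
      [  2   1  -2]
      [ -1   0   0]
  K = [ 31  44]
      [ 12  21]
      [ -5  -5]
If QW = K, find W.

W = [[5, 5], [-2, 3], [-2, -4]]

Left-multiplying both sides by Q⁻¹ gives W = Q⁻¹K.
det Q = -2; the adjugate gives Q⁻¹ = [[0, 0, -1], [-1, 2, -1], [-1/2, 1/2, -3/2]].
W = Q⁻¹K = [[0, 0, -1], [-1, 2, -1], [-1/2, 1/2, -3/2]] · [[31, 44], [12, 21], [-5, -5]] = [[5, 5], [-2, 3], [-2, -4]].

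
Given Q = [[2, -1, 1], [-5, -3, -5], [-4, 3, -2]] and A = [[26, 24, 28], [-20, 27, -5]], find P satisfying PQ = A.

Since Q sits to the right of P, P = AQ⁻¹.
Q has determinant 5; Q⁻¹ = [[21/5, 1/5, 8/5], [2, 0, 1], [-27/5, -2/5, -11/5]].
P = AQ⁻¹ = [[26, 24, 28], [-20, 27, -5]] · [[21/5, 1/5, 8/5], [2, 0, 1], [-27/5, -2/5, -11/5]] = [[6, -6, 4], [-3, -2, 6]].

P = [[6, -6, 4], [-3, -2, 6]]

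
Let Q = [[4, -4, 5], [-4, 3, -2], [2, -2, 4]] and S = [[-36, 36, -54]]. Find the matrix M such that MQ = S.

Right-multiplying both sides by Q⁻¹ gives M = SQ⁻¹.
Q has determinant -6; Q⁻¹ = [[-4/3, -1, 7/6], [-2, -1, 2], [-1/3, 0, 2/3]].
M = SQ⁻¹ = [[-36, 36, -54]] · [[-4/3, -1, 7/6], [-2, -1, 2], [-1/3, 0, 2/3]] = [[-6, 0, -6]].

M = [[-6, 0, -6]]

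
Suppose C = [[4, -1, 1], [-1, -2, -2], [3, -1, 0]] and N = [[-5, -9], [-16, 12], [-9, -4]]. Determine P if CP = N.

C is on the left of P, so left-multiply by C⁻¹: P = C⁻¹N.
C has determinant 5; C⁻¹ = [[-2/5, -1/5, 4/5], [-6/5, -3/5, 7/5], [7/5, 1/5, -9/5]].
P = C⁻¹N = [[-2/5, -1/5, 4/5], [-6/5, -3/5, 7/5], [7/5, 1/5, -9/5]] · [[-5, -9], [-16, 12], [-9, -4]] = [[-2, -2], [3, -2], [6, -3]].

P = [[-2, -2], [3, -2], [6, -3]]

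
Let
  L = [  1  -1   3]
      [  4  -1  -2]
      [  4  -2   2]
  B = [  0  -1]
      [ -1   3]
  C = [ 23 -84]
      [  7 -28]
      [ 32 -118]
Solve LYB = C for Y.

Y = [[4, -3], [1, 5], [4, -5]]

Left-multiply by L⁻¹ and right-multiply by B⁻¹: Y = L⁻¹CB⁻¹.
L has determinant -2; L⁻¹ = [[3, 2, -5/2], [8, 5, -7], [2, 1, -3/2]].
det B = -1, so B⁻¹ = [[-3, -1], [-1, 0]].
L⁻¹C = [[3, -13], [-5, 14], [5, -19]].
Y = (L⁻¹C)B⁻¹ = [[4, -3], [1, 5], [4, -5]].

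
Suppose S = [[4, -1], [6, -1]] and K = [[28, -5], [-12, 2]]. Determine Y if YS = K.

Y = [[1, 4], [0, -2]]

Right-multiplying both sides by S⁻¹ gives Y = KS⁻¹.
S has determinant 2; S⁻¹ = [[-1/2, 1/2], [-3, 2]].
Y = KS⁻¹ = [[28, -5], [-12, 2]] · [[-1/2, 1/2], [-3, 2]] = [[1, 4], [0, -2]].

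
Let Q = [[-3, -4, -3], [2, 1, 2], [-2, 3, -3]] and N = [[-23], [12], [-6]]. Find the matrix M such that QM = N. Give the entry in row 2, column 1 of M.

2

Left-multiplying both sides by Q⁻¹ gives M = Q⁻¹N.
det Q = -5, so Q⁻¹ = [[9/5, 21/5, 1], [-2/5, -3/5, 0], [-8/5, -17/5, -1]].
M = Q⁻¹N = [[9/5, 21/5, 1], [-2/5, -3/5, 0], [-8/5, -17/5, -1]] · [[-23], [12], [-6]] = [[3], [2], [2]].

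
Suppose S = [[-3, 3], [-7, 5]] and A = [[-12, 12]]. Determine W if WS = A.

W = [[4, 0]]

Since S sits to the right of W, W = AS⁻¹.
det S = 6; the adjugate gives S⁻¹ = [[5/6, -1/2], [7/6, -1/2]].
W = AS⁻¹ = [[-12, 12]] · [[5/6, -1/2], [7/6, -1/2]] = [[4, 0]].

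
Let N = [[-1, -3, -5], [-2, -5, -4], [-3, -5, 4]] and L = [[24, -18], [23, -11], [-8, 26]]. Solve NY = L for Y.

Y = [[-1, -5], [-1, 1], [-4, 4]]

N is on the left of Y, so left-multiply by N⁻¹: Y = N⁻¹L.
det N = 5; the adjugate gives N⁻¹ = [[-8, 37/5, -13/5], [4, -19/5, 6/5], [-1, 4/5, -1/5]].
Y = N⁻¹L = [[-8, 37/5, -13/5], [4, -19/5, 6/5], [-1, 4/5, -1/5]] · [[24, -18], [23, -11], [-8, 26]] = [[-1, -5], [-1, 1], [-4, 4]].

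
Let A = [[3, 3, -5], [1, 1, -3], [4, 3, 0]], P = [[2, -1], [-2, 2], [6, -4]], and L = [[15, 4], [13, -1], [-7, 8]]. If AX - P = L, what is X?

AX = L + P = [[17, 3], [11, 1], [-1, 4]].
Since A multiplies X on the left, X = A⁻¹(L + P).
det A = -4, so A⁻¹ = [[-9/4, 15/4, 1], [3, -5, -1], [1/4, -3/4, 0]].
X = A⁻¹(L + P) = [[2, 1], [-3, 0], [-4, 0]].

X = [[2, 1], [-3, 0], [-4, 0]]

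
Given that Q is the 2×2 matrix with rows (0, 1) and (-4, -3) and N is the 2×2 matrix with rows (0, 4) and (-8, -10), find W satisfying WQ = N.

W = [[4, 0], [-4, 2]]

Right-multiplying both sides by Q⁻¹ gives W = NQ⁻¹.
Q has determinant 4; Q⁻¹ = [[-3/4, -1/4], [1, 0]].
W = NQ⁻¹ = [[0, 4], [-8, -10]] · [[-3/4, -1/4], [1, 0]] = [[4, 0], [-4, 2]].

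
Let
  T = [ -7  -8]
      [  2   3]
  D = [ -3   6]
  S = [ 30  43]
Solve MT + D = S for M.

MT = S − D = [[33, 37]].
Right-multiplying both sides by T⁻¹ gives M = (S − D)T⁻¹.
det T = -5; the adjugate gives T⁻¹ = [[-3/5, -8/5], [2/5, 7/5]].
M = (S − D)T⁻¹ = [[-5, -1]].

M = [[-5, -1]]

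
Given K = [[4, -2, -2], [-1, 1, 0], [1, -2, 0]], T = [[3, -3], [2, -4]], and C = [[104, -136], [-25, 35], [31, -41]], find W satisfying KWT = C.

W = [[3, 5], [-2, 0], [-4, 2]]

Left-multiply by K⁻¹ and right-multiply by T⁻¹: W = K⁻¹CT⁻¹.
det K = -2, so K⁻¹ = [[0, -2, -1], [0, -1, -1], [-1/2, -3, -1]].
det T = -6, so T⁻¹ = [[2/3, -1/2], [1/3, -1/2]].
K⁻¹C = [[19, -29], [-6, 6], [-8, 4]].
W = (K⁻¹C)T⁻¹ = [[3, 5], [-2, 0], [-4, 2]].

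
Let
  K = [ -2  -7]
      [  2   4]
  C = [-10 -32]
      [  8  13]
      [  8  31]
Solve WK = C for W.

Since K sits to the right of W, W = CK⁻¹.
det K = 6; the adjugate gives K⁻¹ = [[2/3, 7/6], [-1/3, -1/3]].
W = CK⁻¹ = [[-10, -32], [8, 13], [8, 31]] · [[2/3, 7/6], [-1/3, -1/3]] = [[4, -1], [1, 5], [-5, -1]].

W = [[4, -1], [1, 5], [-5, -1]]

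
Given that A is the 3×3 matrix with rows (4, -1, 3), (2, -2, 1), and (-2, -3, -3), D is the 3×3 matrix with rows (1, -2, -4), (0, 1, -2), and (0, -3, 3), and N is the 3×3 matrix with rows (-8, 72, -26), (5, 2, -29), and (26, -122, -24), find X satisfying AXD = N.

X = [[-1, 2, -1], [-5, 3, -1], [-3, -1, -5]]

X = A⁻¹ND⁻¹ (apply A⁻¹ on the left and D⁻¹ on the right).
det A = 2, so A⁻¹ = [[9/2, -6, 5/2], [2, -3, 1], [-5, 7, -3]].
det D = -3; the adjugate gives D⁻¹ = [[1, -6, -8/3], [0, -1, -2/3], [0, -1, -1/3]].
A⁻¹N = [[-1, 7, -3], [-5, 16, 11], [-3, 20, -1]].
X = (A⁻¹N)D⁻¹ = [[-1, 2, -1], [-5, 3, -1], [-3, -1, -5]].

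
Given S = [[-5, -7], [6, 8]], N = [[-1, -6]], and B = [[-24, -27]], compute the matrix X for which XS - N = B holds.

X = [[-1, -5]]

XS = B + N = [[-25, -33]].
S is on the right of X, so right-multiply by S⁻¹: X = (B + N)S⁻¹.
det S = 2; the adjugate gives S⁻¹ = [[4, 7/2], [-3, -5/2]].
X = (B + N)S⁻¹ = [[-1, -5]].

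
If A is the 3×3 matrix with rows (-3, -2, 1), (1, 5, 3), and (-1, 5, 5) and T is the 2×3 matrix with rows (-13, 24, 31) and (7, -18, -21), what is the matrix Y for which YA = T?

Y = [[3, 1, 5], [-1, 0, -4]]

A is on the right of Y, so right-multiply by A⁻¹: Y = TA⁻¹.
det A = -4, so A⁻¹ = [[-5/2, -15/4, 11/4], [2, 7/2, -5/2], [-5/2, -17/4, 13/4]].
Y = TA⁻¹ = [[-13, 24, 31], [7, -18, -21]] · [[-5/2, -15/4, 11/4], [2, 7/2, -5/2], [-5/2, -17/4, 13/4]] = [[3, 1, 5], [-1, 0, -4]].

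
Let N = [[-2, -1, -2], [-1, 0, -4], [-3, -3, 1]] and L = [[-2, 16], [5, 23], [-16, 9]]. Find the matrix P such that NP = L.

P = [[-1, 1], [6, -6], [-1, -6]]

Since N multiplies P on the left, P = N⁻¹L.
det N = 5, so N⁻¹ = [[-12/5, 7/5, 4/5], [13/5, -8/5, -6/5], [3/5, -3/5, -1/5]].
P = N⁻¹L = [[-12/5, 7/5, 4/5], [13/5, -8/5, -6/5], [3/5, -3/5, -1/5]] · [[-2, 16], [5, 23], [-16, 9]] = [[-1, 1], [6, -6], [-1, -6]].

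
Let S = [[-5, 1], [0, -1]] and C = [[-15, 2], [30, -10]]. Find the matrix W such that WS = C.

Since S sits to the right of W, W = CS⁻¹.
S has determinant 5; S⁻¹ = [[-1/5, -1/5], [0, -1]].
W = CS⁻¹ = [[-15, 2], [30, -10]] · [[-1/5, -1/5], [0, -1]] = [[3, 1], [-6, 4]].

W = [[3, 1], [-6, 4]]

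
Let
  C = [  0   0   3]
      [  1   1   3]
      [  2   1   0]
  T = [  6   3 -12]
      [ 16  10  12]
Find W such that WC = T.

Since C sits to the right of W, W = TC⁻¹.
C has determinant -3; C⁻¹ = [[1, -1, 1], [-2, 2, -1], [1/3, 0, 0]].
W = TC⁻¹ = [[6, 3, -12], [16, 10, 12]] · [[1, -1, 1], [-2, 2, -1], [1/3, 0, 0]] = [[-4, 0, 3], [0, 4, 6]].

W = [[-4, 0, 3], [0, 4, 6]]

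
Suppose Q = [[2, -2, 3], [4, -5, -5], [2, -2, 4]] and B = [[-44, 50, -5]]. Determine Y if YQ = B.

Right-multiplying both sides by Q⁻¹ gives Y = BQ⁻¹.
det Q = -2, so Q⁻¹ = [[15, -1, -25/2], [13, -1, -11], [-1, 0, 1]].
Y = BQ⁻¹ = [[-44, 50, -5]] · [[15, -1, -25/2], [13, -1, -11], [-1, 0, 1]] = [[-5, -6, -5]].

Y = [[-5, -6, -5]]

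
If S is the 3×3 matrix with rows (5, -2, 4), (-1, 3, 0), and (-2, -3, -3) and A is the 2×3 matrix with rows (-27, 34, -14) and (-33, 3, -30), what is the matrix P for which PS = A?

P = [[-5, 6, -2], [-6, -1, 2]]

S is on the right of P, so right-multiply by S⁻¹: P = AS⁻¹.
S has determinant -3; S⁻¹ = [[3, 6, 4], [1, 7/3, 4/3], [-3, -19/3, -13/3]].
P = AS⁻¹ = [[-27, 34, -14], [-33, 3, -30]] · [[3, 6, 4], [1, 7/3, 4/3], [-3, -19/3, -13/3]] = [[-5, 6, -2], [-6, -1, 2]].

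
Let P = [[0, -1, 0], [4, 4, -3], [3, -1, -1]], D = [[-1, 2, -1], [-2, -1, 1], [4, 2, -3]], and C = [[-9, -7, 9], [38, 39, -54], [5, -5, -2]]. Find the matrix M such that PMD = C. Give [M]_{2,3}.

Isolating M: multiply by P⁻¹ from the left and D⁻¹ from the right, so M = P⁻¹CD⁻¹.
det P = 5, so P⁻¹ = [[-7/5, -1/5, 3/5], [-1, 0, 0], [-16/5, -3/5, 4/5]].
det D = -5, so D⁻¹ = [[-1/5, -4/5, -1/5], [2/5, -7/5, -3/5], [0, -2, -1]].
P⁻¹C = [[8, -1, -3], [9, 7, -9], [10, -5, 2]].
M = (P⁻¹C)D⁻¹ = [[-2, 1, 2], [1, 1, 3], [-4, -5, -1]].

3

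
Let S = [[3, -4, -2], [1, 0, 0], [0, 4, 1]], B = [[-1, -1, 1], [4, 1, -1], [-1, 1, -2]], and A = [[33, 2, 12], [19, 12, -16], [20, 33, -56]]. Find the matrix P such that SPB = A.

Isolating P: multiply by S⁻¹ from the left and B⁻¹ from the right, so P = S⁻¹AB⁻¹.
S has determinant -4; S⁻¹ = [[0, 1, 0], [1/4, -3/4, 1/2], [-1, 3, -1]].
det B = -3, so B⁻¹ = [[1/3, 1/3, 0], [-3, -1, -1], [-5/3, -2/3, -1]].
S⁻¹A = [[19, 12, -16], [4, 8, -13], [4, 1, -4]].
P = (S⁻¹A)B⁻¹ = [[-3, 5, 4], [-1, 2, 5], [5, 3, 3]].

P = [[-3, 5, 4], [-1, 2, 5], [5, 3, 3]]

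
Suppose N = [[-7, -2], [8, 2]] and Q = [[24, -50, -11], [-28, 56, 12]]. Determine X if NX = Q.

X = [[-4, 6, 1], [2, 4, 2]]

Since N multiplies X on the left, X = N⁻¹Q.
det N = 2, so N⁻¹ = [[1, 1], [-4, -7/2]].
X = N⁻¹Q = [[1, 1], [-4, -7/2]] · [[24, -50, -11], [-28, 56, 12]] = [[-4, 6, 1], [2, 4, 2]].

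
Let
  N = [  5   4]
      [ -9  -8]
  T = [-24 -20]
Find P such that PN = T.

N is on the right of P, so right-multiply by N⁻¹: P = TN⁻¹.
N has determinant -4; N⁻¹ = [[2, 1], [-9/4, -5/4]].
P = TN⁻¹ = [[-24, -20]] · [[2, 1], [-9/4, -5/4]] = [[-3, 1]].

P = [[-3, 1]]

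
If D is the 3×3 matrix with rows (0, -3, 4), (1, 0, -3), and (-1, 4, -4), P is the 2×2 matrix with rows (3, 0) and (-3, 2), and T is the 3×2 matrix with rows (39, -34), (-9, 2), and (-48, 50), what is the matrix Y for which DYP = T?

Y = [[-5, -5], [0, 3], [-1, -2]]

Y = D⁻¹TP⁻¹ (apply D⁻¹ on the left and P⁻¹ on the right).
det D = -5, so D⁻¹ = [[-12/5, -4/5, -9/5], [-7/5, -4/5, -4/5], [-4/5, -3/5, -3/5]].
det P = 6, so P⁻¹ = [[1/3, 0], [1/2, 1/2]].
D⁻¹T = [[0, -10], [-9, 6], [3, -4]].
Y = (D⁻¹T)P⁻¹ = [[-5, -5], [0, 3], [-1, -2]].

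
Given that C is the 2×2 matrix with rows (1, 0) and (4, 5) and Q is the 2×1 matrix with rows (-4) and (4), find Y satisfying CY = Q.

Y = [[-4], [4]]

Since C multiplies Y on the left, Y = C⁻¹Q.
det C = 5; the adjugate gives C⁻¹ = [[1, 0], [-4/5, 1/5]].
Y = C⁻¹Q = [[1, 0], [-4/5, 1/5]] · [[-4], [4]] = [[-4], [4]].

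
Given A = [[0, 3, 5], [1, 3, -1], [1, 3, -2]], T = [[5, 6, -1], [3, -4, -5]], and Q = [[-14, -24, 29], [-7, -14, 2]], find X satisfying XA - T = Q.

X = [[3, -5, -4], [-2, -1, -3]]

XA = Q + T = [[-9, -18, 28], [-4, -18, -3]].
Since A sits to the right of X, X = (Q + T)A⁻¹.
det A = 3, so A⁻¹ = [[-1, 7, -6], [1/3, -5/3, 5/3], [0, 1, -1]].
X = (Q + T)A⁻¹ = [[3, -5, -4], [-2, -1, -3]].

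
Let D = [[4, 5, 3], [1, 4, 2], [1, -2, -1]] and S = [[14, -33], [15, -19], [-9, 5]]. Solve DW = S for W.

W = [[-1, -3], [6, -3], [-4, -2]]

Since D multiplies W on the left, W = D⁻¹S.
det D = -3; the adjugate gives D⁻¹ = [[0, 1/3, 2/3], [-1, 7/3, 5/3], [2, -13/3, -11/3]].
W = D⁻¹S = [[0, 1/3, 2/3], [-1, 7/3, 5/3], [2, -13/3, -11/3]] · [[14, -33], [15, -19], [-9, 5]] = [[-1, -3], [6, -3], [-4, -2]].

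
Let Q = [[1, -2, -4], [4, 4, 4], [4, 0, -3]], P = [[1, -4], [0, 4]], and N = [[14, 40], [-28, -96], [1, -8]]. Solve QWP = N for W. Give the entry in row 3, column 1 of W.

Left-multiply by Q⁻¹ and right-multiply by P⁻¹: W = Q⁻¹NP⁻¹.
det Q = -4, so Q⁻¹ = [[3, 3/2, -2], [-7, -13/4, 5], [4, 2, -3]].
det P = 4; the adjugate gives P⁻¹ = [[1, 1], [0, 1/4]].
Q⁻¹N = [[-2, -8], [-2, -8], [-3, -8]].
W = (Q⁻¹N)P⁻¹ = [[-2, -4], [-2, -4], [-3, -5]].

-3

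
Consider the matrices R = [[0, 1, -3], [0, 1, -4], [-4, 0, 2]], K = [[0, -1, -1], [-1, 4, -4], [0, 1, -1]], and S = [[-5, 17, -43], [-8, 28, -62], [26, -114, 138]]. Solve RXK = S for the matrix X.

X = R⁻¹SK⁻¹ (apply R⁻¹ on the left and K⁻¹ on the right).
det R = 4; the adjugate gives R⁻¹ = [[1/2, -1/2, -1/4], [4, -3, 0], [1, -1, 0]].
det K = 2; the adjugate gives K⁻¹ = [[0, -1, 4], [-1/2, 0, 1/2], [-1/2, 0, -1/2]].
R⁻¹S = [[-5, 23, -25], [4, -16, 14], [3, -11, 19]].
X = (R⁻¹S)K⁻¹ = [[1, 5, 4], [1, -4, 1], [-4, -3, -3]].

X = [[1, 5, 4], [1, -4, 1], [-4, -3, -3]]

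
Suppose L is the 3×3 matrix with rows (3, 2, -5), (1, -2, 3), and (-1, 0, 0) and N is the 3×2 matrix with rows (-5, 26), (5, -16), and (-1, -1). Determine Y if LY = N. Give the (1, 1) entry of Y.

1

Left-multiplying both sides by L⁻¹ gives Y = L⁻¹N.
L has determinant 4; L⁻¹ = [[0, 0, -1], [-3/4, -5/4, -7/2], [-1/2, -1/2, -2]].
Y = L⁻¹N = [[0, 0, -1], [-3/4, -5/4, -7/2], [-1/2, -1/2, -2]] · [[-5, 26], [5, -16], [-1, -1]] = [[1, 1], [1, 4], [2, -3]].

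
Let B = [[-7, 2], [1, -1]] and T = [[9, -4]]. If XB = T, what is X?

Right-multiplying both sides by B⁻¹ gives X = TB⁻¹.
det B = 5, so B⁻¹ = [[-1/5, -2/5], [-1/5, -7/5]].
X = TB⁻¹ = [[9, -4]] · [[-1/5, -2/5], [-1/5, -7/5]] = [[-1, 2]].

X = [[-1, 2]]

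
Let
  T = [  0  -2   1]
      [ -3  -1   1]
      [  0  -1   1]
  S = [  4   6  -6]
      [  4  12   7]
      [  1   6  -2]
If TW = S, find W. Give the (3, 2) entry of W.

Since T multiplies W on the left, W = T⁻¹S.
T has determinant -3; T⁻¹ = [[0, -1/3, 1/3], [-1, 0, 1], [-1, 0, 2]].
W = T⁻¹S = [[0, -1/3, 1/3], [-1, 0, 1], [-1, 0, 2]] · [[4, 6, -6], [4, 12, 7], [1, 6, -2]] = [[-1, -2, -3], [-3, 0, 4], [-2, 6, 2]].

6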